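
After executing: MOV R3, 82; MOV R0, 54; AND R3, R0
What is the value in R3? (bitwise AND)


Register state trace:
  MOV R3, 82  → R3 = 82 (0b01010010)
  MOV R0, 54  → R0 = 54 (0b00110110)
  AND R3, R0  → R3 = 82 AND 54 = 18 (0b00010010)
Final: R3 = 18

18


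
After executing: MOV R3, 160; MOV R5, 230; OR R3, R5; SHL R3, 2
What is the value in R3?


Register state trace:
  MOV R3, 160  → R3 = 160 (0b10100000)
  MOV R5, 230  → R5 = 230 (0b11100110)
  OR R3, R5  → R3 = 160 OR 230 = 230 (0b11100110)
  SHL R3, 2  → R3 = 230 << 2 = 920
Final: R3 = 920

920


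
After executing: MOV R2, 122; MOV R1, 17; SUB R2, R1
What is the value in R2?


Register state trace:
  MOV R2, 122  → R2 = 122
  MOV R1, 17  → R1 = 17
  SUB R2, R1  → R2 = 122 - 17 = 105
Final: R2 = 105

105


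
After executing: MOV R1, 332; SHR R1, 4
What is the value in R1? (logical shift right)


Register state trace:
  MOV R1, 332  → R1 = 332
  SHR R1, 4  → R1 = 332 >> 4 = 332 // 2^4 = 20
Final: R1 = 20

20


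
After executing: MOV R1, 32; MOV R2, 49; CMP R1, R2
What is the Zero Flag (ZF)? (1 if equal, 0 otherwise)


Register state trace:
  MOV R1, 32  → R1 = 32
  MOV R2, 49  → R2 = 49
  CMP R1, R2  → computes 32 - 49 = -17
  Result is nonzero, so values are not equal
ZF = 0

0


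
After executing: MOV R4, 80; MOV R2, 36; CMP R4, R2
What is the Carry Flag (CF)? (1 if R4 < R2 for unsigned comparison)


Register state trace:
  MOV R4, 80  → R4 = 80
  MOV R2, 36  → R2 = 36
  CMP R4, R2  → unsigned 80 - 36: no borrow
  80 >= 36, so CF = 0
CF = 0

0


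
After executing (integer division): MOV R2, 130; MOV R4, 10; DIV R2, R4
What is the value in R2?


Register state trace:
  MOV R2, 130  → R2 = 130
  MOV R4, 10  → R4 = 10
  DIV R2, R4  → R2 = 130 // 10 = 13
Final: R2 = 13

13


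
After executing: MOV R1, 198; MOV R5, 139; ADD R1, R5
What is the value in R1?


Register state trace:
  MOV R1, 198  → R1 = 198
  MOV R5, 139  → R5 = 139
  ADD R1, R5  → R1 = 198 + 139 = 337
Final: R1 = 337

337


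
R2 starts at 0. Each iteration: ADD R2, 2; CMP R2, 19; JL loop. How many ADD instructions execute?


Loop trace (R2 starts at 0, target 19, step 2):
  ADD #1: R2 = 0 + 2 = 2  → 2 < 19, loop
  ADD #2: R2 = 2 + 2 = 4  → 4 < 19, loop
  ADD #3: R2 = 4 + 2 = 6  → 6 < 19, loop
  ADD #4: R2 = 6 + 2 = 8  → 8 < 19, loop
  ADD #5: R2 = 8 + 2 = 10  → 10 < 19, loop
  ADD #6: R2 = 10 + 2 = 12  → 12 < 19, loop
  ADD #7: R2 = 12 + 2 = 14  → 14 < 19, loop
  ADD #8: R2 = 14 + 2 = 16  → 16 < 19, loop
  ADD #9: R2 = 16 + 2 = 18  → 18 < 19, loop
  ADD #10: R2 = 18 + 2 = 20  → 20 >= 19, exit
Total ADD instructions: 10

10


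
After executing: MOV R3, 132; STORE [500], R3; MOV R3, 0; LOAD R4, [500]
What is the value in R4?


Register and memory trace:
  MOV R3, 132  → R3 = 132
  STORE [500], R3  → mem[500] = 132
  MOV R3, 0  → R3 = 0
  LOAD R4, [500]  → R4 = mem[500] = 132
Final: R4 = 132

132


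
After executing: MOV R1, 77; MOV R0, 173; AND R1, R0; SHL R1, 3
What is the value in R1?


Register state trace:
  MOV R1, 77  → R1 = 77 (0b01001101)
  MOV R0, 173  → R0 = 173 (0b10101101)
  AND R1, R0  → R1 = 77 AND 173 = 13 (0b00001101)
  SHL R1, 3  → R1 = 13 << 3 = 104
Final: R1 = 104

104


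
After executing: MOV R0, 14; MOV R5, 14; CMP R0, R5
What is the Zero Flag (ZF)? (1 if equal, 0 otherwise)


Register state trace:
  MOV R0, 14  → R0 = 14
  MOV R5, 14  → R5 = 14
  CMP R0, R5  → computes 14 - 14 = 0
  Result is zero, so values are equal
ZF = 1

1


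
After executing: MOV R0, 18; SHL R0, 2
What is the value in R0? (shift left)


Register state trace:
  MOV R0, 18  → R0 = 18
  SHL R0, 2  → R0 = 18 << 2 = 18 * 2^2 = 72
Final: R0 = 72

72


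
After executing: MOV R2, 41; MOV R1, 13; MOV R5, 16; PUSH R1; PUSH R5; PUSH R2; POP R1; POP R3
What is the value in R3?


Stack trace (top is rightmost):
  MOV R2, 41  → R2 = 41
  MOV R1, 13  → R1 = 13
  MOV R5, 16  → R5 = 16
  PUSH R1  → stack: [13]
  PUSH R5  → stack: [13, 16]
  PUSH R2  → stack: [13, 16, 41]
  POP R1  → R1 = 41, stack: [13, 16]
  POP R3  → R3 = 16, stack: [13]
Final: R3 = 16

16


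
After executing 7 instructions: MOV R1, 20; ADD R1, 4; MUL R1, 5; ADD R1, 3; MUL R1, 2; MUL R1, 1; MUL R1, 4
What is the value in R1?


Register state trace:
  MOV R1, 20  → R1 = 20
  ADD R1, 4  → R1 = 20 + 4 = 24
  MUL R1, 5  → R1 = 24 * 5 = 120
  ADD R1, 3  → R1 = 120 + 3 = 123
  MUL R1, 2  → R1 = 123 * 2 = 246
  MUL R1, 1  → R1 = 246 * 1 = 246
  MUL R1, 4  → R1 = 246 * 4 = 984
Final: R1 = 984

984


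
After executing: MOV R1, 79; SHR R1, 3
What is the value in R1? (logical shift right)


Register state trace:
  MOV R1, 79  → R1 = 79
  SHR R1, 3  → R1 = 79 >> 3 = 79 // 2^3 = 9
Final: R1 = 9

9


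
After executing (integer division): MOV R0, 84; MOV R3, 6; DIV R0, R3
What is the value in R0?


Register state trace:
  MOV R0, 84  → R0 = 84
  MOV R3, 6  → R3 = 6
  DIV R0, R3  → R0 = 84 // 6 = 14
Final: R0 = 14

14


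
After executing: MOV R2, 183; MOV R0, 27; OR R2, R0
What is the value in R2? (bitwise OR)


Register state trace:
  MOV R2, 183  → R2 = 183 (0b10110111)
  MOV R0, 27  → R0 = 27 (0b00011011)
  OR R2, R0   → R2 = 183 OR 27 = 191 (0b10111111)
Final: R2 = 191

191


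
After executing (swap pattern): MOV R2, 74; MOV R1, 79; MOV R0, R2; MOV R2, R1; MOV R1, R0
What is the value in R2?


Register state trace (swap pattern):
  MOV R2, 74  → R2 = 74
  MOV R1, 79  → R1 = 79
  MOV R0, R2  → R0 = 74  (save R2)
  MOV R2, R1  → R2 = 79  (R2 gets R1's value)
  MOV R1, R0  → R1 = 74  (R1 gets saved value)
Final: R2 = 79

79


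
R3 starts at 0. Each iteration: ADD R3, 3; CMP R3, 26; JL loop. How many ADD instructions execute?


Loop trace (R3 starts at 0, target 26, step 3):
  ADD #1: R3 = 0 + 3 = 3  → 3 < 26, loop
  ADD #2: R3 = 3 + 3 = 6  → 6 < 26, loop
  ADD #3: R3 = 6 + 3 = 9  → 9 < 26, loop
  ADD #4: R3 = 9 + 3 = 12  → 12 < 26, loop
  ADD #5: R3 = 12 + 3 = 15  → 15 < 26, loop
  ADD #6: R3 = 15 + 3 = 18  → 18 < 26, loop
  ADD #7: R3 = 18 + 3 = 21  → 21 < 26, loop
  ADD #8: R3 = 21 + 3 = 24  → 24 < 26, loop
  ADD #9: R3 = 24 + 3 = 27  → 27 >= 26, exit
Total ADD instructions: 9

9


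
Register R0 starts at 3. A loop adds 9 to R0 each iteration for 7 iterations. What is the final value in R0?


Starting value: R0 = 3
  Iter 1: R0 = 3 + 9 = 12
  Iter 2: R0 = 12 + 9 = 21
  Iter 3: R0 = 21 + 9 = 30
  Iter 4: R0 = 30 + 9 = 39
  Iter 5: R0 = 39 + 9 = 48
  Iter 6: R0 = 48 + 9 = 57
  Iter 7: R0 = 57 + 9 = 66
Final: R0 = 66

66


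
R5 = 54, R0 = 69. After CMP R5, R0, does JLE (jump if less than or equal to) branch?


Trace:
  R5 = 54, R0 = 69
  CMP R5, R0  → compares 54 vs 69
  JLE checks: is 54 less than or equal to 69?
  54 < 69, so condition is true
Branch taken: Yes

Yes


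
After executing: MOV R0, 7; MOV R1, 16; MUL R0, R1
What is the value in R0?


Register state trace:
  MOV R0, 7  → R0 = 7
  MOV R1, 16  → R1 = 16
  MUL R0, R1  → R0 = 7 * 16 = 112
Final: R0 = 112

112


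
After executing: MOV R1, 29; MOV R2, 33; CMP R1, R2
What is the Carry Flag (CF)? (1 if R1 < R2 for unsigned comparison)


Register state trace:
  MOV R1, 29  → R1 = 29
  MOV R2, 33  → R2 = 33
  CMP R1, R2  → unsigned 29 - 33: borrow occurs
  29 < 33, so CF = 1
CF = 1

1


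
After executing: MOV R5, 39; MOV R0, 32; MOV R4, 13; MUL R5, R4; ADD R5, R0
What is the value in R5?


Register state trace:
  MOV R5, 39  → R5 = 39
  MOV R0, 32  → R0 = 32
  MOV R4, 13  → R4 = 13
  MUL R5, R4  → R5 = 39 * 13 = 507
  ADD R5, R0  → R5 = 507 + 32 = 539
Final: R5 = 539

539


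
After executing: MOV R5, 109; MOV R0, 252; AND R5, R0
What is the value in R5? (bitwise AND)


Register state trace:
  MOV R5, 109  → R5 = 109 (0b01101101)
  MOV R0, 252  → R0 = 252 (0b11111100)
  AND R5, R0  → R5 = 109 AND 252 = 108 (0b01101100)
Final: R5 = 108

108


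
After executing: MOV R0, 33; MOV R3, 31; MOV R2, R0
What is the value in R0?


Register state trace:
  MOV R0, 33  → R0 = 33
  MOV R3, 31  → R3 = 31
  MOV R2, R0  → R2 = 33
Final: R0 = 33

33


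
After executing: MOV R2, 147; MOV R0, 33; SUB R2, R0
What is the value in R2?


Register state trace:
  MOV R2, 147  → R2 = 147
  MOV R0, 33  → R0 = 33
  SUB R2, R0  → R2 = 147 - 33 = 114
Final: R2 = 114

114


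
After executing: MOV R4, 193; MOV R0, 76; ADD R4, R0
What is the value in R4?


Register state trace:
  MOV R4, 193  → R4 = 193
  MOV R0, 76  → R0 = 76
  ADD R4, R0  → R4 = 193 + 76 = 269
Final: R4 = 269

269


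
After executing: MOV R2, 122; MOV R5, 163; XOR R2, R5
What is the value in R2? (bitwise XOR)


Register state trace:
  MOV R2, 122  → R2 = 122 (0b01111010)
  MOV R5, 163  → R5 = 163 (0b10100011)
  XOR R2, R5  → R2 = 122 XOR 163 = 217 (0b11011001)
Final: R2 = 217

217


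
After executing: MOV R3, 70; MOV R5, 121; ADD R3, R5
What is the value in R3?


Register state trace:
  MOV R3, 70  → R3 = 70
  MOV R5, 121  → R5 = 121
  ADD R3, R5  → R3 = 70 + 121 = 191
Final: R3 = 191

191


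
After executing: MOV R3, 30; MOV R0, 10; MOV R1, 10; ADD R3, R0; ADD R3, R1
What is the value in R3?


Register state trace:
  MOV R3, 30  → R3 = 30
  MOV R0, 10  → R0 = 10
  MOV R1, 10  → R1 = 10
  ADD R3, R0  → R3 = 30 + 10 = 40
  ADD R3, R1  → R3 = 40 + 10 = 50
Final: R3 = 50

50


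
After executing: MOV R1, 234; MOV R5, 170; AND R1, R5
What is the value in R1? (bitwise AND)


Register state trace:
  MOV R1, 234  → R1 = 234 (0b11101010)
  MOV R5, 170  → R5 = 170 (0b10101010)
  AND R1, R5  → R1 = 234 AND 170 = 170 (0b10101010)
Final: R1 = 170

170


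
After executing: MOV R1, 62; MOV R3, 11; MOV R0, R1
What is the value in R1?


Register state trace:
  MOV R1, 62  → R1 = 62
  MOV R3, 11  → R3 = 11
  MOV R0, R1  → R0 = 62
Final: R1 = 62

62


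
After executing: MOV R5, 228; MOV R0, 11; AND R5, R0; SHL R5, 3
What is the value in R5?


Register state trace:
  MOV R5, 228  → R5 = 228 (0b11100100)
  MOV R0, 11  → R0 = 11 (0b00001011)
  AND R5, R0  → R5 = 228 AND 11 = 0 (0b00000000)
  SHL R5, 3  → R5 = 0 << 3 = 0
Final: R5 = 0

0


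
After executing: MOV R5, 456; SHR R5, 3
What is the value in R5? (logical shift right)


Register state trace:
  MOV R5, 456  → R5 = 456
  SHR R5, 3  → R5 = 456 >> 3 = 456 // 2^3 = 57
Final: R5 = 57

57


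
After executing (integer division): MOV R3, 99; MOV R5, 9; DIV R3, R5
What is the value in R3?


Register state trace:
  MOV R3, 99  → R3 = 99
  MOV R5, 9  → R5 = 9
  DIV R3, R5  → R3 = 99 // 9 = 11
Final: R3 = 11

11


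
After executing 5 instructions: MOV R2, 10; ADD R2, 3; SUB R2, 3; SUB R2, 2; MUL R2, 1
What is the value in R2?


Register state trace:
  MOV R2, 10  → R2 = 10
  ADD R2, 3  → R2 = 10 + 3 = 13
  SUB R2, 3  → R2 = 13 - 3 = 10
  SUB R2, 2  → R2 = 10 - 2 = 8
  MUL R2, 1  → R2 = 8 * 1 = 8
Final: R2 = 8

8


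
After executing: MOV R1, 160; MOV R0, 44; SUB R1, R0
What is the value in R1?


Register state trace:
  MOV R1, 160  → R1 = 160
  MOV R0, 44  → R0 = 44
  SUB R1, R0  → R1 = 160 - 44 = 116
Final: R1 = 116

116


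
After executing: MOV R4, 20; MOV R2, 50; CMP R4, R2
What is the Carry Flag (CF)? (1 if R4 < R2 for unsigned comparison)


Register state trace:
  MOV R4, 20  → R4 = 20
  MOV R2, 50  → R2 = 50
  CMP R4, R2  → unsigned 20 - 50: borrow occurs
  20 < 50, so CF = 1
CF = 1

1


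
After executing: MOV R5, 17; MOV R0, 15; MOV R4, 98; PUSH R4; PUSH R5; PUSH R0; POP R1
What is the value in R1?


Stack trace (top is rightmost):
  MOV R5, 17  → R5 = 17
  MOV R0, 15  → R0 = 15
  MOV R4, 98  → R4 = 98
  PUSH R4  → stack: [98]
  PUSH R5  → stack: [98, 17]
  PUSH R0  → stack: [98, 17, 15]
  POP R1  → R1 = 15, stack: [98, 17]
Final: R1 = 15

15


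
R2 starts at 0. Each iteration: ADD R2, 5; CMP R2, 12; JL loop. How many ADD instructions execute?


Loop trace (R2 starts at 0, target 12, step 5):
  ADD #1: R2 = 0 + 5 = 5  → 5 < 12, loop
  ADD #2: R2 = 5 + 5 = 10  → 10 < 12, loop
  ADD #3: R2 = 10 + 5 = 15  → 15 >= 12, exit
Total ADD instructions: 3

3


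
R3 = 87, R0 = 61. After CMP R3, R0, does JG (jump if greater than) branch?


Trace:
  R3 = 87, R0 = 61
  CMP R3, R0  → compares 87 vs 61
  JG checks: is 87 greater than 61?
  87 > 61, so condition is true
Branch taken: Yes

Yes


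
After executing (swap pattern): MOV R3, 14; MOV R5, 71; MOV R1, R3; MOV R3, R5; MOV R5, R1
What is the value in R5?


Register state trace (swap pattern):
  MOV R3, 14  → R3 = 14
  MOV R5, 71  → R5 = 71
  MOV R1, R3  → R1 = 14  (save R3)
  MOV R3, R5  → R3 = 71  (R3 gets R5's value)
  MOV R5, R1  → R5 = 14  (R5 gets saved value)
Final: R5 = 14

14


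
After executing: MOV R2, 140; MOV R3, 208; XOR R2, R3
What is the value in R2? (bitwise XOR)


Register state trace:
  MOV R2, 140  → R2 = 140 (0b10001100)
  MOV R3, 208  → R3 = 208 (0b11010000)
  XOR R2, R3  → R2 = 140 XOR 208 = 92 (0b01011100)
Final: R2 = 92

92


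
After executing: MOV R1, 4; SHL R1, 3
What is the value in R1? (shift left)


Register state trace:
  MOV R1, 4  → R1 = 4
  SHL R1, 3  → R1 = 4 << 3 = 4 * 2^3 = 32
Final: R1 = 32

32


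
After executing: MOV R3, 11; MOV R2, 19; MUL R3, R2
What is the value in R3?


Register state trace:
  MOV R3, 11  → R3 = 11
  MOV R2, 19  → R2 = 19
  MUL R3, R2  → R3 = 11 * 19 = 209
Final: R3 = 209

209


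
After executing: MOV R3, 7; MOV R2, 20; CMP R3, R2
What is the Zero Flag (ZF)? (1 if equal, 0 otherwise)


Register state trace:
  MOV R3, 7  → R3 = 7
  MOV R2, 20  → R2 = 20
  CMP R3, R2  → computes 7 - 20 = -13
  Result is nonzero, so values are not equal
ZF = 0

0


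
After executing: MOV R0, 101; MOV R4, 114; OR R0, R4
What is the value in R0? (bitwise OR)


Register state trace:
  MOV R0, 101  → R0 = 101 (0b01100101)
  MOV R4, 114  → R4 = 114 (0b01110010)
  OR R0, R4   → R0 = 101 OR 114 = 119 (0b01110111)
Final: R0 = 119

119


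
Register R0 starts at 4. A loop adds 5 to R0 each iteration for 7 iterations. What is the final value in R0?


Starting value: R0 = 4
  Iter 1: R0 = 4 + 5 = 9
  Iter 2: R0 = 9 + 5 = 14
  Iter 3: R0 = 14 + 5 = 19
  Iter 4: R0 = 19 + 5 = 24
  Iter 5: R0 = 24 + 5 = 29
  Iter 6: R0 = 29 + 5 = 34
  Iter 7: R0 = 34 + 5 = 39
Final: R0 = 39

39


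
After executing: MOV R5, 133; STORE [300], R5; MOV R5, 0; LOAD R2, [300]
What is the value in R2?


Register and memory trace:
  MOV R5, 133  → R5 = 133
  STORE [300], R5  → mem[300] = 133
  MOV R5, 0  → R5 = 0
  LOAD R2, [300]  → R2 = mem[300] = 133
Final: R2 = 133

133


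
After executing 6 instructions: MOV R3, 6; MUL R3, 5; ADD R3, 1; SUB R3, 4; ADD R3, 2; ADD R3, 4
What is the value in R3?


Register state trace:
  MOV R3, 6  → R3 = 6
  MUL R3, 5  → R3 = 6 * 5 = 30
  ADD R3, 1  → R3 = 30 + 1 = 31
  SUB R3, 4  → R3 = 31 - 4 = 27
  ADD R3, 2  → R3 = 27 + 2 = 29
  ADD R3, 4  → R3 = 29 + 4 = 33
Final: R3 = 33

33


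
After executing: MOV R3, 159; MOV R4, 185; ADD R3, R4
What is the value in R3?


Register state trace:
  MOV R3, 159  → R3 = 159
  MOV R4, 185  → R4 = 185
  ADD R3, R4  → R3 = 159 + 185 = 344
Final: R3 = 344

344


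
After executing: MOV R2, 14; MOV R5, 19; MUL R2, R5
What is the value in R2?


Register state trace:
  MOV R2, 14  → R2 = 14
  MOV R5, 19  → R5 = 19
  MUL R2, R5  → R2 = 14 * 19 = 266
Final: R2 = 266

266


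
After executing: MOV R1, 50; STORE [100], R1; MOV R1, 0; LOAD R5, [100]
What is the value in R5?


Register and memory trace:
  MOV R1, 50  → R1 = 50
  STORE [100], R1  → mem[100] = 50
  MOV R1, 0  → R1 = 0
  LOAD R5, [100]  → R5 = mem[100] = 50
Final: R5 = 50

50


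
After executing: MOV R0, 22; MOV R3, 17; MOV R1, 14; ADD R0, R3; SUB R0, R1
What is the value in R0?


Register state trace:
  MOV R0, 22  → R0 = 22
  MOV R3, 17  → R3 = 17
  MOV R1, 14  → R1 = 14
  ADD R0, R3  → R0 = 22 + 17 = 39
  SUB R0, R1  → R0 = 39 - 14 = 25
Final: R0 = 25

25


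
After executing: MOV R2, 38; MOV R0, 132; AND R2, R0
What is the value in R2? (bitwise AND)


Register state trace:
  MOV R2, 38  → R2 = 38 (0b00100110)
  MOV R0, 132  → R0 = 132 (0b10000100)
  AND R2, R0  → R2 = 38 AND 132 = 4 (0b00000100)
Final: R2 = 4

4


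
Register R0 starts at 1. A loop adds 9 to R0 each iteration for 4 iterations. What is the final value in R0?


Starting value: R0 = 1
  Iter 1: R0 = 1 + 9 = 10
  Iter 2: R0 = 10 + 9 = 19
  Iter 3: R0 = 19 + 9 = 28
  Iter 4: R0 = 28 + 9 = 37
Final: R0 = 37

37


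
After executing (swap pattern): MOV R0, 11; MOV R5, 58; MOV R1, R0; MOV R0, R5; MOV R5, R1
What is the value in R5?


Register state trace (swap pattern):
  MOV R0, 11  → R0 = 11
  MOV R5, 58  → R5 = 58
  MOV R1, R0  → R1 = 11  (save R0)
  MOV R0, R5  → R0 = 58  (R0 gets R5's value)
  MOV R5, R1  → R5 = 11  (R5 gets saved value)
Final: R5 = 11

11


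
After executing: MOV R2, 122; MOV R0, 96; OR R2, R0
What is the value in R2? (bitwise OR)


Register state trace:
  MOV R2, 122  → R2 = 122 (0b01111010)
  MOV R0, 96  → R0 = 96 (0b01100000)
  OR R2, R0   → R2 = 122 OR 96 = 122 (0b01111010)
Final: R2 = 122

122


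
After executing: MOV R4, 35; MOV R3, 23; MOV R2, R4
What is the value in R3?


Register state trace:
  MOV R4, 35  → R4 = 35
  MOV R3, 23  → R3 = 23
  MOV R2, R4  → R2 = 35
Final: R3 = 23

23


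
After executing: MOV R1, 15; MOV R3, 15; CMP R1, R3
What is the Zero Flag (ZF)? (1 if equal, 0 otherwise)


Register state trace:
  MOV R1, 15  → R1 = 15
  MOV R3, 15  → R3 = 15
  CMP R1, R3  → computes 15 - 15 = 0
  Result is zero, so values are equal
ZF = 1

1


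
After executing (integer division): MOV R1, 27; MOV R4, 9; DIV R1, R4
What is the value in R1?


Register state trace:
  MOV R1, 27  → R1 = 27
  MOV R4, 9  → R4 = 9
  DIV R1, R4  → R1 = 27 // 9 = 3
Final: R1 = 3

3


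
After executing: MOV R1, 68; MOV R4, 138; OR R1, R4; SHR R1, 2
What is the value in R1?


Register state trace:
  MOV R1, 68  → R1 = 68 (0b01000100)
  MOV R4, 138  → R4 = 138 (0b10001010)
  OR R1, R4  → R1 = 68 OR 138 = 206 (0b11001110)
  SHR R1, 2  → R1 = 206 >> 2 = 51
Final: R1 = 51

51


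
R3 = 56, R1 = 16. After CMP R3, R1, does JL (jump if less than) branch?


Trace:
  R3 = 56, R1 = 16
  CMP R3, R1  → compares 56 vs 16
  JL checks: is 56 less than 16?
  56 > 16, so condition is false
Branch taken: No

No


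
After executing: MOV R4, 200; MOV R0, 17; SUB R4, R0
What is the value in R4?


Register state trace:
  MOV R4, 200  → R4 = 200
  MOV R0, 17  → R0 = 17
  SUB R4, R0  → R4 = 200 - 17 = 183
Final: R4 = 183

183


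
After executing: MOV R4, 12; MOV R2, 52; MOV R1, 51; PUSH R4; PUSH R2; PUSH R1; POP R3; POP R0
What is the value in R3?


Stack trace (top is rightmost):
  MOV R4, 12  → R4 = 12
  MOV R2, 52  → R2 = 52
  MOV R1, 51  → R1 = 51
  PUSH R4  → stack: [12]
  PUSH R2  → stack: [12, 52]
  PUSH R1  → stack: [12, 52, 51]
  POP R3  → R3 = 51, stack: [12, 52]
  POP R0  → R0 = 52, stack: [12]
Final: R3 = 51

51


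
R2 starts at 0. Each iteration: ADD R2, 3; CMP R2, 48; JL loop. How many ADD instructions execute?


Loop trace (R2 starts at 0, target 48, step 3):
  ADD #1: R2 = 0 + 3 = 3  → 3 < 48, loop
  ADD #2: R2 = 3 + 3 = 6  → 6 < 48, loop
  ADD #3: R2 = 6 + 3 = 9  → 9 < 48, loop
  ADD #4: R2 = 9 + 3 = 12  → 12 < 48, loop
  ADD #5: R2 = 12 + 3 = 15  → 15 < 48, loop
  ADD #6: R2 = 15 + 3 = 18  → 18 < 48, loop
  ADD #7: R2 = 18 + 3 = 21  → 21 < 48, loop
  ADD #8: R2 = 21 + 3 = 24  → 24 < 48, loop
  ADD #9: R2 = 24 + 3 = 27  → 27 < 48, loop
  ADD #10: R2 = 27 + 3 = 30  → 30 < 48, loop
  ADD #11: R2 = 30 + 3 = 33  → 33 < 48, loop
  ADD #12: R2 = 33 + 3 = 36  → 36 < 48, loop
  ADD #13: R2 = 36 + 3 = 39  → 39 < 48, loop
  ADD #14: R2 = 39 + 3 = 42  → 42 < 48, loop
  ADD #15: R2 = 42 + 3 = 45  → 45 < 48, loop
  ADD #16: R2 = 45 + 3 = 48  → 48 >= 48, exit
Total ADD instructions: 16

16


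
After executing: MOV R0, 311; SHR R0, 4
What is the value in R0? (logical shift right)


Register state trace:
  MOV R0, 311  → R0 = 311
  SHR R0, 4  → R0 = 311 >> 4 = 311 // 2^4 = 19
Final: R0 = 19

19


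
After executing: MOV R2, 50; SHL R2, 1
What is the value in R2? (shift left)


Register state trace:
  MOV R2, 50  → R2 = 50
  SHL R2, 1  → R2 = 50 << 1 = 50 * 2^1 = 100
Final: R2 = 100

100


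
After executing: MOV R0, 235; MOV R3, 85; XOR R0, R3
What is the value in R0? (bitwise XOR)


Register state trace:
  MOV R0, 235  → R0 = 235 (0b11101011)
  MOV R3, 85  → R3 = 85 (0b01010101)
  XOR R0, R3  → R0 = 235 XOR 85 = 190 (0b10111110)
Final: R0 = 190

190


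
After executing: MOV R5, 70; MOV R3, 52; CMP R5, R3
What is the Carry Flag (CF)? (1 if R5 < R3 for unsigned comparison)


Register state trace:
  MOV R5, 70  → R5 = 70
  MOV R3, 52  → R3 = 52
  CMP R5, R3  → unsigned 70 - 52: no borrow
  70 >= 52, so CF = 0
CF = 0

0


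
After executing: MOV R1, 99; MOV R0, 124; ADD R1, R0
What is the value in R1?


Register state trace:
  MOV R1, 99  → R1 = 99
  MOV R0, 124  → R0 = 124
  ADD R1, R0  → R1 = 99 + 124 = 223
Final: R1 = 223

223


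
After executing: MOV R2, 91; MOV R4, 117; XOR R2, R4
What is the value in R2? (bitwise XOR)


Register state trace:
  MOV R2, 91  → R2 = 91 (0b01011011)
  MOV R4, 117  → R4 = 117 (0b01110101)
  XOR R2, R4  → R2 = 91 XOR 117 = 46 (0b00101110)
Final: R2 = 46

46


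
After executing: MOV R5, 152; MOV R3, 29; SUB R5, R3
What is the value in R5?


Register state trace:
  MOV R5, 152  → R5 = 152
  MOV R3, 29  → R3 = 29
  SUB R5, R3  → R5 = 152 - 29 = 123
Final: R5 = 123

123


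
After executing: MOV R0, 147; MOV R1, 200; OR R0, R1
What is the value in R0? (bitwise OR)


Register state trace:
  MOV R0, 147  → R0 = 147 (0b10010011)
  MOV R1, 200  → R1 = 200 (0b11001000)
  OR R0, R1   → R0 = 147 OR 200 = 219 (0b11011011)
Final: R0 = 219

219


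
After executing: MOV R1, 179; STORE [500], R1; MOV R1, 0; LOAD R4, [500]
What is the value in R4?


Register and memory trace:
  MOV R1, 179  → R1 = 179
  STORE [500], R1  → mem[500] = 179
  MOV R1, 0  → R1 = 0
  LOAD R4, [500]  → R4 = mem[500] = 179
Final: R4 = 179

179


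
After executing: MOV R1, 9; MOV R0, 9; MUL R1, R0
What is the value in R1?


Register state trace:
  MOV R1, 9  → R1 = 9
  MOV R0, 9  → R0 = 9
  MUL R1, R0  → R1 = 9 * 9 = 81
Final: R1 = 81

81


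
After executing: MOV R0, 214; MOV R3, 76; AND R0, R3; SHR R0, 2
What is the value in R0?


Register state trace:
  MOV R0, 214  → R0 = 214 (0b11010110)
  MOV R3, 76  → R3 = 76 (0b01001100)
  AND R0, R3  → R0 = 214 AND 76 = 68 (0b01000100)
  SHR R0, 2  → R0 = 68 >> 2 = 17
Final: R0 = 17

17


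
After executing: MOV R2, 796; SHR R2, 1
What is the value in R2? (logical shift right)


Register state trace:
  MOV R2, 796  → R2 = 796
  SHR R2, 1  → R2 = 796 >> 1 = 796 // 2^1 = 398
Final: R2 = 398

398


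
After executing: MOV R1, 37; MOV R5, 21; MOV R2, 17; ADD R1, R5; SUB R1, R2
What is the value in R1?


Register state trace:
  MOV R1, 37  → R1 = 37
  MOV R5, 21  → R5 = 21
  MOV R2, 17  → R2 = 17
  ADD R1, R5  → R1 = 37 + 21 = 58
  SUB R1, R2  → R1 = 58 - 17 = 41
Final: R1 = 41

41


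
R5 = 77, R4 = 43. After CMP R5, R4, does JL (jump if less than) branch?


Trace:
  R5 = 77, R4 = 43
  CMP R5, R4  → compares 77 vs 43
  JL checks: is 77 less than 43?
  77 > 43, so condition is false
Branch taken: No

No


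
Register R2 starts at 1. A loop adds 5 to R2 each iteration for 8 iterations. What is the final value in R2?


Starting value: R2 = 1
  Iter 1: R2 = 1 + 5 = 6
  Iter 2: R2 = 6 + 5 = 11
  Iter 3: R2 = 11 + 5 = 16
  Iter 4: R2 = 16 + 5 = 21
  Iter 5: R2 = 21 + 5 = 26
  Iter 6: R2 = 26 + 5 = 31
  Iter 7: R2 = 31 + 5 = 36
  Iter 8: R2 = 36 + 5 = 41
Final: R2 = 41

41


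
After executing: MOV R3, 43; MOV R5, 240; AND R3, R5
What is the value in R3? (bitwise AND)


Register state trace:
  MOV R3, 43  → R3 = 43 (0b00101011)
  MOV R5, 240  → R5 = 240 (0b11110000)
  AND R3, R5  → R3 = 43 AND 240 = 32 (0b00100000)
Final: R3 = 32

32


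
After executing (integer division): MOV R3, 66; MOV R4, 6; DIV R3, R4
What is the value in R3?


Register state trace:
  MOV R3, 66  → R3 = 66
  MOV R4, 6  → R4 = 6
  DIV R3, R4  → R3 = 66 // 6 = 11
Final: R3 = 11

11


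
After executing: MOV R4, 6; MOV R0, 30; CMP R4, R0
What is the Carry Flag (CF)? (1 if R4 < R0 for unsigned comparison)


Register state trace:
  MOV R4, 6  → R4 = 6
  MOV R0, 30  → R0 = 30
  CMP R4, R0  → unsigned 6 - 30: borrow occurs
  6 < 30, so CF = 1
CF = 1

1


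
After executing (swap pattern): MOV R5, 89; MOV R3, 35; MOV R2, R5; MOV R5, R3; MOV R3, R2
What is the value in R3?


Register state trace (swap pattern):
  MOV R5, 89  → R5 = 89
  MOV R3, 35  → R3 = 35
  MOV R2, R5  → R2 = 89  (save R5)
  MOV R5, R3  → R5 = 35  (R5 gets R3's value)
  MOV R3, R2  → R3 = 89  (R3 gets saved value)
Final: R3 = 89

89


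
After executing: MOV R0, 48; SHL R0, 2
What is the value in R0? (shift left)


Register state trace:
  MOV R0, 48  → R0 = 48
  SHL R0, 2  → R0 = 48 << 2 = 48 * 2^2 = 192
Final: R0 = 192

192


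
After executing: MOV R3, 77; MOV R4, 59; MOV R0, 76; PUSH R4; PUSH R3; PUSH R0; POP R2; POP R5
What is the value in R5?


Stack trace (top is rightmost):
  MOV R3, 77  → R3 = 77
  MOV R4, 59  → R4 = 59
  MOV R0, 76  → R0 = 76
  PUSH R4  → stack: [59]
  PUSH R3  → stack: [59, 77]
  PUSH R0  → stack: [59, 77, 76]
  POP R2  → R2 = 76, stack: [59, 77]
  POP R5  → R5 = 77, stack: [59]
Final: R5 = 77

77


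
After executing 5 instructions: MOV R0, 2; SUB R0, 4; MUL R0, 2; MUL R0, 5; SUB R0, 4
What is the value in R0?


Register state trace:
  MOV R0, 2  → R0 = 2
  SUB R0, 4  → R0 = 2 - 4 = -2
  MUL R0, 2  → R0 = -2 * 2 = -4
  MUL R0, 5  → R0 = -4 * 5 = -20
  SUB R0, 4  → R0 = -20 - 4 = -24
Final: R0 = -24

-24


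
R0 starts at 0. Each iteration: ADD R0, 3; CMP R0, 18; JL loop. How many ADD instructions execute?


Loop trace (R0 starts at 0, target 18, step 3):
  ADD #1: R0 = 0 + 3 = 3  → 3 < 18, loop
  ADD #2: R0 = 3 + 3 = 6  → 6 < 18, loop
  ADD #3: R0 = 6 + 3 = 9  → 9 < 18, loop
  ADD #4: R0 = 9 + 3 = 12  → 12 < 18, loop
  ADD #5: R0 = 12 + 3 = 15  → 15 < 18, loop
  ADD #6: R0 = 15 + 3 = 18  → 18 >= 18, exit
Total ADD instructions: 6

6


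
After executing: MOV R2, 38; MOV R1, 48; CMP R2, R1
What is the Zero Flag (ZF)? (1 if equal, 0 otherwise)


Register state trace:
  MOV R2, 38  → R2 = 38
  MOV R1, 48  → R1 = 48
  CMP R2, R1  → computes 38 - 48 = -10
  Result is nonzero, so values are not equal
ZF = 0

0


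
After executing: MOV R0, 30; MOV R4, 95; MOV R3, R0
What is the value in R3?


Register state trace:
  MOV R0, 30  → R0 = 30
  MOV R4, 95  → R4 = 95
  MOV R3, R0  → R3 = 30
Final: R3 = 30

30


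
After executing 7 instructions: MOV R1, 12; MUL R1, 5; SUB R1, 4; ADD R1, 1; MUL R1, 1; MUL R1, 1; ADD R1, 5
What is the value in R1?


Register state trace:
  MOV R1, 12  → R1 = 12
  MUL R1, 5  → R1 = 12 * 5 = 60
  SUB R1, 4  → R1 = 60 - 4 = 56
  ADD R1, 1  → R1 = 56 + 1 = 57
  MUL R1, 1  → R1 = 57 * 1 = 57
  MUL R1, 1  → R1 = 57 * 1 = 57
  ADD R1, 5  → R1 = 57 + 5 = 62
Final: R1 = 62

62


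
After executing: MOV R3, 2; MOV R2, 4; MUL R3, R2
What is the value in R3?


Register state trace:
  MOV R3, 2  → R3 = 2
  MOV R2, 4  → R2 = 4
  MUL R3, R2  → R3 = 2 * 4 = 8
Final: R3 = 8

8


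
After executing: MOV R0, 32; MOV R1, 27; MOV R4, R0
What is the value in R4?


Register state trace:
  MOV R0, 32  → R0 = 32
  MOV R1, 27  → R1 = 27
  MOV R4, R0  → R4 = 32
Final: R4 = 32

32


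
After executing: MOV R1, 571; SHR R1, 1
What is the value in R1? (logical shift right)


Register state trace:
  MOV R1, 571  → R1 = 571
  SHR R1, 1  → R1 = 571 >> 1 = 571 // 2^1 = 285
Final: R1 = 285

285


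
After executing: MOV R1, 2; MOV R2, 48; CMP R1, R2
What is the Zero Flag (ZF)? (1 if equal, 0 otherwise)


Register state trace:
  MOV R1, 2  → R1 = 2
  MOV R2, 48  → R2 = 48
  CMP R1, R2  → computes 2 - 48 = -46
  Result is nonzero, so values are not equal
ZF = 0

0


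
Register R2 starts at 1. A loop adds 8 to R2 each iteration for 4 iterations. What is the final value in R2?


Starting value: R2 = 1
  Iter 1: R2 = 1 + 8 = 9
  Iter 2: R2 = 9 + 8 = 17
  Iter 3: R2 = 17 + 8 = 25
  Iter 4: R2 = 25 + 8 = 33
Final: R2 = 33

33


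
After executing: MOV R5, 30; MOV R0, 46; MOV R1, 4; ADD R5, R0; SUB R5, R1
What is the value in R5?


Register state trace:
  MOV R5, 30  → R5 = 30
  MOV R0, 46  → R0 = 46
  MOV R1, 4  → R1 = 4
  ADD R5, R0  → R5 = 30 + 46 = 76
  SUB R5, R1  → R5 = 76 - 4 = 72
Final: R5 = 72

72


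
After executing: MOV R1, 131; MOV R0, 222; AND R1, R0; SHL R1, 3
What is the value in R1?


Register state trace:
  MOV R1, 131  → R1 = 131 (0b10000011)
  MOV R0, 222  → R0 = 222 (0b11011110)
  AND R1, R0  → R1 = 131 AND 222 = 130 (0b10000010)
  SHL R1, 3  → R1 = 130 << 3 = 1040
Final: R1 = 1040

1040


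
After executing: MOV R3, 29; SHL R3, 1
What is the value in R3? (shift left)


Register state trace:
  MOV R3, 29  → R3 = 29
  SHL R3, 1  → R3 = 29 << 1 = 29 * 2^1 = 58
Final: R3 = 58

58


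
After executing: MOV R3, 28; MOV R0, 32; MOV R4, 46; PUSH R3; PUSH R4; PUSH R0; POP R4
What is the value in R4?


Stack trace (top is rightmost):
  MOV R3, 28  → R3 = 28
  MOV R0, 32  → R0 = 32
  MOV R4, 46  → R4 = 46
  PUSH R3  → stack: [28]
  PUSH R4  → stack: [28, 46]
  PUSH R0  → stack: [28, 46, 32]
  POP R4  → R4 = 32, stack: [28, 46]
Final: R4 = 32

32


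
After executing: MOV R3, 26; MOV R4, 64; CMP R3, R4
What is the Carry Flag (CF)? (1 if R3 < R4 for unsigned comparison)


Register state trace:
  MOV R3, 26  → R3 = 26
  MOV R4, 64  → R4 = 64
  CMP R3, R4  → unsigned 26 - 64: borrow occurs
  26 < 64, so CF = 1
CF = 1

1


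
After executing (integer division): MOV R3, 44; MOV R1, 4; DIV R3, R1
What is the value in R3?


Register state trace:
  MOV R3, 44  → R3 = 44
  MOV R1, 4  → R1 = 4
  DIV R3, R1  → R3 = 44 // 4 = 11
Final: R3 = 11

11


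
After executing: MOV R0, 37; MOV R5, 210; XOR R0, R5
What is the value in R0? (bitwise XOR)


Register state trace:
  MOV R0, 37  → R0 = 37 (0b00100101)
  MOV R5, 210  → R5 = 210 (0b11010010)
  XOR R0, R5  → R0 = 37 XOR 210 = 247 (0b11110111)
Final: R0 = 247

247


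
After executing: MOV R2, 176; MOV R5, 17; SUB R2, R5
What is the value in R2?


Register state trace:
  MOV R2, 176  → R2 = 176
  MOV R5, 17  → R5 = 17
  SUB R2, R5  → R2 = 176 - 17 = 159
Final: R2 = 159

159


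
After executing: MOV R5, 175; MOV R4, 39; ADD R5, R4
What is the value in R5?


Register state trace:
  MOV R5, 175  → R5 = 175
  MOV R4, 39  → R4 = 39
  ADD R5, R4  → R5 = 175 + 39 = 214
Final: R5 = 214

214


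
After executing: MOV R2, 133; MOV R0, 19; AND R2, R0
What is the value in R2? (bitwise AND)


Register state trace:
  MOV R2, 133  → R2 = 133 (0b10000101)
  MOV R0, 19  → R0 = 19 (0b00010011)
  AND R2, R0  → R2 = 133 AND 19 = 1 (0b00000001)
Final: R2 = 1

1


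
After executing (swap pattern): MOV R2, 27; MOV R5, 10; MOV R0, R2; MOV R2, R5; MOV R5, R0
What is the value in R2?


Register state trace (swap pattern):
  MOV R2, 27  → R2 = 27
  MOV R5, 10  → R5 = 10
  MOV R0, R2  → R0 = 27  (save R2)
  MOV R2, R5  → R2 = 10  (R2 gets R5's value)
  MOV R5, R0  → R5 = 27  (R5 gets saved value)
Final: R2 = 10

10


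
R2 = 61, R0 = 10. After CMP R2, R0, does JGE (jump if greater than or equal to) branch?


Trace:
  R2 = 61, R0 = 10
  CMP R2, R0  → compares 61 vs 10
  JGE checks: is 61 greater than or equal to 10?
  61 > 10, so condition is true
Branch taken: Yes

Yes


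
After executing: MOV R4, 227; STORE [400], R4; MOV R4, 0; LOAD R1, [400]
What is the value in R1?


Register and memory trace:
  MOV R4, 227  → R4 = 227
  STORE [400], R4  → mem[400] = 227
  MOV R4, 0  → R4 = 0
  LOAD R1, [400]  → R1 = mem[400] = 227
Final: R1 = 227

227


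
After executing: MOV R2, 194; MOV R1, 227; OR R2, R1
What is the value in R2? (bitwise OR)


Register state trace:
  MOV R2, 194  → R2 = 194 (0b11000010)
  MOV R1, 227  → R1 = 227 (0b11100011)
  OR R2, R1   → R2 = 194 OR 227 = 227 (0b11100011)
Final: R2 = 227

227


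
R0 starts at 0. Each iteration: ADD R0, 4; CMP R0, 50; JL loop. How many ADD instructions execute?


Loop trace (R0 starts at 0, target 50, step 4):
  ADD #1: R0 = 0 + 4 = 4  → 4 < 50, loop
  ADD #2: R0 = 4 + 4 = 8  → 8 < 50, loop
  ADD #3: R0 = 8 + 4 = 12  → 12 < 50, loop
  ADD #4: R0 = 12 + 4 = 16  → 16 < 50, loop
  ADD #5: R0 = 16 + 4 = 20  → 20 < 50, loop
  ADD #6: R0 = 20 + 4 = 24  → 24 < 50, loop
  ADD #7: R0 = 24 + 4 = 28  → 28 < 50, loop
  ADD #8: R0 = 28 + 4 = 32  → 32 < 50, loop
  ADD #9: R0 = 32 + 4 = 36  → 36 < 50, loop
  ADD #10: R0 = 36 + 4 = 40  → 40 < 50, loop
  ADD #11: R0 = 40 + 4 = 44  → 44 < 50, loop
  ADD #12: R0 = 44 + 4 = 48  → 48 < 50, loop
  ADD #13: R0 = 48 + 4 = 52  → 52 >= 50, exit
Total ADD instructions: 13

13


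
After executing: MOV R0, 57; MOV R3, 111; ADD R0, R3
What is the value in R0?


Register state trace:
  MOV R0, 57  → R0 = 57
  MOV R3, 111  → R3 = 111
  ADD R0, R3  → R0 = 57 + 111 = 168
Final: R0 = 168

168


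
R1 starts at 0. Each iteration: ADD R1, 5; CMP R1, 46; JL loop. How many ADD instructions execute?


Loop trace (R1 starts at 0, target 46, step 5):
  ADD #1: R1 = 0 + 5 = 5  → 5 < 46, loop
  ADD #2: R1 = 5 + 5 = 10  → 10 < 46, loop
  ADD #3: R1 = 10 + 5 = 15  → 15 < 46, loop
  ADD #4: R1 = 15 + 5 = 20  → 20 < 46, loop
  ADD #5: R1 = 20 + 5 = 25  → 25 < 46, loop
  ADD #6: R1 = 25 + 5 = 30  → 30 < 46, loop
  ADD #7: R1 = 30 + 5 = 35  → 35 < 46, loop
  ADD #8: R1 = 35 + 5 = 40  → 40 < 46, loop
  ADD #9: R1 = 40 + 5 = 45  → 45 < 46, loop
  ADD #10: R1 = 45 + 5 = 50  → 50 >= 46, exit
Total ADD instructions: 10

10


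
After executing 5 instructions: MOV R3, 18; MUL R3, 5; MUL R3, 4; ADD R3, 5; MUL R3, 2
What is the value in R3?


Register state trace:
  MOV R3, 18  → R3 = 18
  MUL R3, 5  → R3 = 18 * 5 = 90
  MUL R3, 4  → R3 = 90 * 4 = 360
  ADD R3, 5  → R3 = 360 + 5 = 365
  MUL R3, 2  → R3 = 365 * 2 = 730
Final: R3 = 730

730


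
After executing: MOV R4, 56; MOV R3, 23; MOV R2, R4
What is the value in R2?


Register state trace:
  MOV R4, 56  → R4 = 56
  MOV R3, 23  → R3 = 23
  MOV R2, R4  → R2 = 56
Final: R2 = 56

56


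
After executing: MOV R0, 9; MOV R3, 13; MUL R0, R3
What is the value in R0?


Register state trace:
  MOV R0, 9  → R0 = 9
  MOV R3, 13  → R3 = 13
  MUL R0, R3  → R0 = 9 * 13 = 117
Final: R0 = 117

117


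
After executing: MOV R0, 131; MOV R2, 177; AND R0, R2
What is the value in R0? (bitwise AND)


Register state trace:
  MOV R0, 131  → R0 = 131 (0b10000011)
  MOV R2, 177  → R2 = 177 (0b10110001)
  AND R0, R2  → R0 = 131 AND 177 = 129 (0b10000001)
Final: R0 = 129

129


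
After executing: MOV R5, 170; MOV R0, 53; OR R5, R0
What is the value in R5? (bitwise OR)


Register state trace:
  MOV R5, 170  → R5 = 170 (0b10101010)
  MOV R0, 53  → R0 = 53 (0b00110101)
  OR R5, R0   → R5 = 170 OR 53 = 191 (0b10111111)
Final: R5 = 191

191


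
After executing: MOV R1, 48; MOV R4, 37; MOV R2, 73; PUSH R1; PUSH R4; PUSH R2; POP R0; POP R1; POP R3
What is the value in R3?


Stack trace (top is rightmost):
  MOV R1, 48  → R1 = 48
  MOV R4, 37  → R4 = 37
  MOV R2, 73  → R2 = 73
  PUSH R1  → stack: [48]
  PUSH R4  → stack: [48, 37]
  PUSH R2  → stack: [48, 37, 73]
  POP R0  → R0 = 73, stack: [48, 37]
  POP R1  → R1 = 37, stack: [48]
  POP R3  → R3 = 48, stack: []
Final: R3 = 48

48


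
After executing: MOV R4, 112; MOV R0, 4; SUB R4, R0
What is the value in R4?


Register state trace:
  MOV R4, 112  → R4 = 112
  MOV R0, 4  → R0 = 4
  SUB R4, R0  → R4 = 112 - 4 = 108
Final: R4 = 108

108


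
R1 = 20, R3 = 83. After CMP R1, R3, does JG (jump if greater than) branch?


Trace:
  R1 = 20, R3 = 83
  CMP R1, R3  → compares 20 vs 83
  JG checks: is 20 greater than 83?
  20 < 83, so condition is false
Branch taken: No

No


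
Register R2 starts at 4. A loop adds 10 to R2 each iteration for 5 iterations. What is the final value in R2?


Starting value: R2 = 4
  Iter 1: R2 = 4 + 10 = 14
  Iter 2: R2 = 14 + 10 = 24
  Iter 3: R2 = 24 + 10 = 34
  Iter 4: R2 = 34 + 10 = 44
  Iter 5: R2 = 44 + 10 = 54
Final: R2 = 54

54


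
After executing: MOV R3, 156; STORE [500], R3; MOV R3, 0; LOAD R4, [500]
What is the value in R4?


Register and memory trace:
  MOV R3, 156  → R3 = 156
  STORE [500], R3  → mem[500] = 156
  MOV R3, 0  → R3 = 0
  LOAD R4, [500]  → R4 = mem[500] = 156
Final: R4 = 156

156


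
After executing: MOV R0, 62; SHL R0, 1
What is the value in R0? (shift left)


Register state trace:
  MOV R0, 62  → R0 = 62
  SHL R0, 1  → R0 = 62 << 1 = 62 * 2^1 = 124
Final: R0 = 124

124


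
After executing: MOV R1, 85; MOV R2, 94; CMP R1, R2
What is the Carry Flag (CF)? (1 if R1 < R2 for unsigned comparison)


Register state trace:
  MOV R1, 85  → R1 = 85
  MOV R2, 94  → R2 = 94
  CMP R1, R2  → unsigned 85 - 94: borrow occurs
  85 < 94, so CF = 1
CF = 1

1


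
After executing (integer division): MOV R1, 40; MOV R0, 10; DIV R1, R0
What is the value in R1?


Register state trace:
  MOV R1, 40  → R1 = 40
  MOV R0, 10  → R0 = 10
  DIV R1, R0  → R1 = 40 // 10 = 4
Final: R1 = 4

4


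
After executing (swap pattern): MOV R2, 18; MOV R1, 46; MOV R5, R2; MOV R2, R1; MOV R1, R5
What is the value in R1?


Register state trace (swap pattern):
  MOV R2, 18  → R2 = 18
  MOV R1, 46  → R1 = 46
  MOV R5, R2  → R5 = 18  (save R2)
  MOV R2, R1  → R2 = 46  (R2 gets R1's value)
  MOV R1, R5  → R1 = 18  (R1 gets saved value)
Final: R1 = 18

18


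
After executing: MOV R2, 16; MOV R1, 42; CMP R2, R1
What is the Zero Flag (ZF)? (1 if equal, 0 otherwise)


Register state trace:
  MOV R2, 16  → R2 = 16
  MOV R1, 42  → R1 = 42
  CMP R2, R1  → computes 16 - 42 = -26
  Result is nonzero, so values are not equal
ZF = 0

0


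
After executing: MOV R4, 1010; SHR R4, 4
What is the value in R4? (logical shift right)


Register state trace:
  MOV R4, 1010  → R4 = 1010
  SHR R4, 4  → R4 = 1010 >> 4 = 1010 // 2^4 = 63
Final: R4 = 63

63


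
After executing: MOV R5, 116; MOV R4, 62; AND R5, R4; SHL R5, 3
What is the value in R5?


Register state trace:
  MOV R5, 116  → R5 = 116 (0b01110100)
  MOV R4, 62  → R4 = 62 (0b00111110)
  AND R5, R4  → R5 = 116 AND 62 = 52 (0b00110100)
  SHL R5, 3  → R5 = 52 << 3 = 416
Final: R5 = 416

416


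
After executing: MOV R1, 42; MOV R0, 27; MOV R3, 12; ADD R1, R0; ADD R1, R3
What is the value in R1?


Register state trace:
  MOV R1, 42  → R1 = 42
  MOV R0, 27  → R0 = 27
  MOV R3, 12  → R3 = 12
  ADD R1, R0  → R1 = 42 + 27 = 69
  ADD R1, R3  → R1 = 69 + 12 = 81
Final: R1 = 81

81


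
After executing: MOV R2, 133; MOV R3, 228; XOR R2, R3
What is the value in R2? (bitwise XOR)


Register state trace:
  MOV R2, 133  → R2 = 133 (0b10000101)
  MOV R3, 228  → R3 = 228 (0b11100100)
  XOR R2, R3  → R2 = 133 XOR 228 = 97 (0b01100001)
Final: R2 = 97

97


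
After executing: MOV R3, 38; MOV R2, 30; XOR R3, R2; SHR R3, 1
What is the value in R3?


Register state trace:
  MOV R3, 38  → R3 = 38 (0b00100110)
  MOV R2, 30  → R2 = 30 (0b00011110)
  XOR R3, R2  → R3 = 38 XOR 30 = 56 (0b00111000)
  SHR R3, 1  → R3 = 56 >> 1 = 28
Final: R3 = 28

28
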